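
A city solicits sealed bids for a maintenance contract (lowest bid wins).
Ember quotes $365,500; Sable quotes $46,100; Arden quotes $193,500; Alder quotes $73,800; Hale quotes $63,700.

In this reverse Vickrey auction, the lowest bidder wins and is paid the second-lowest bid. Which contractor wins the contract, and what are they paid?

Reverse Vickrey auction: the lowest bidder wins and is paid the second-lowest bid.
Sorting bids: 46,100 (Sable) < 63,700 (Hale) < 73,800 (Alder) < 193,500 (Arden) < 365,500 (Ember)
Sable is lowest; is paid the second-lowest bid, $63,700.

Sable is paid $63,700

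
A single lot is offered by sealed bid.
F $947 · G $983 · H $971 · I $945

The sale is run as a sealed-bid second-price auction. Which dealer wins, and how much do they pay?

G pays $971

Bids ranked: 983 (G) > 971 (H) > 947 (F) > 945 (I)
G wins with the highest bid; price is set by the runner-up at $971.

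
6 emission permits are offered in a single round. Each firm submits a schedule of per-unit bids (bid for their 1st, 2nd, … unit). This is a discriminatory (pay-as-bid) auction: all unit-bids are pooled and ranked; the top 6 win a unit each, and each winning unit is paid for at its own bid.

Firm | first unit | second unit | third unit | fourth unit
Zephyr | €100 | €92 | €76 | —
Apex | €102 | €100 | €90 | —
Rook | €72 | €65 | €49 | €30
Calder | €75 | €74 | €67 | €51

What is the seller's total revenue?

Pooled unit-bids ranked (top 6): 102 (Apex-1), 100 (Zephyr-1), 100 (Apex-2), 92 (Zephyr-2), 90 (Apex-3), 76 (Zephyr-3)
Next rejected bid: €75 (not a price — pay-as-bid).
Each winning unit pays its own bid.
Revenue = 102 + 100 + 100 + 92 + 90 + 76 = €560.

Total revenue: €560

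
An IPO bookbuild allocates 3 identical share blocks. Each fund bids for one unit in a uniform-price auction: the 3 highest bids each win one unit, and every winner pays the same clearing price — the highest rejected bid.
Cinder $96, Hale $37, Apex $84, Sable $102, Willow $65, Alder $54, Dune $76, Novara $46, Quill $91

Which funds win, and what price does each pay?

Bids ranked high→low: 102 (Sable), 96 (Cinder), 91 (Quill), 84 (Apex), 76 (Dune), …
Winners (3 units): Sable, Cinder, Quill.
Clearing price = highest rejected bid = $84.

Sable, Cinder, Quill; each pays $84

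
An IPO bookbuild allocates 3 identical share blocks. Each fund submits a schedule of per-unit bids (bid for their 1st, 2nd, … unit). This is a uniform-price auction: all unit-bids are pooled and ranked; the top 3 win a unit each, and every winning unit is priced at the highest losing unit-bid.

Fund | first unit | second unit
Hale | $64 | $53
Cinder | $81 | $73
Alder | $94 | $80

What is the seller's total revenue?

All unit-bids, highest first — top 3: 94 (Alder-1), 81 (Cinder-1), 80 (Alder-2)
First bid not allocated: $73.
Allocation: Alder 2, Cinder 1. Every unit priced at $73.
Revenue = 3 × 73 = $219.

Total revenue: $219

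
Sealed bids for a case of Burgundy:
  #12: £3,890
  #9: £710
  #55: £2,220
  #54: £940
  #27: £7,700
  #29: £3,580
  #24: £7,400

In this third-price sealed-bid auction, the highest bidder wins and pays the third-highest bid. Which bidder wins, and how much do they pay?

Third-price sealed-bid auction: the highest bidder wins and pays the third-highest bid.
Sorting bids: 7,700 (#27) > 7,400 (#24) > 3,890 (#12) > 3,580 (#29) > 2,220 (#55) > 940 (#54) > …
#27 is highest; pays the third-highest bid, £3,890.

#27 pays £3,890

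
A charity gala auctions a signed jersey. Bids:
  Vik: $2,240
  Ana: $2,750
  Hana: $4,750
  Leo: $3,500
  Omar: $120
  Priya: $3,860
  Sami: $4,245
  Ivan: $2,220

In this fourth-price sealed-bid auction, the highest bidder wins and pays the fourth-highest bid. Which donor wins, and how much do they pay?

Bids ranked: 4,750 (Hana) > 4,245 (Sami) > 3,860 (Priya) > 3,500 (Leo) > 2,750 (Ana) > 2,240 (Vik) > …
Hana wins; payment is bid #4 in the ranking = $3,500.

Hana pays $3,500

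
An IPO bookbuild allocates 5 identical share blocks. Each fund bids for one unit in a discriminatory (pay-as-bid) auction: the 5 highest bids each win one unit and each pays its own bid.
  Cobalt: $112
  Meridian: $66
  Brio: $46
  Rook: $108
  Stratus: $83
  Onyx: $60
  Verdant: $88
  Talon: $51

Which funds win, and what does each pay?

Bids ranked high→low: 112 (Cobalt), 108 (Rook), 88 (Verdant), 83 (Stratus), 66 (Meridian), 60 (Onyx), 51 (Talon), …
Top 5: Cobalt, Rook, Verdant, Stratus, Meridian.
Each winner pays its own bid: Cobalt $112, Rook $108, Verdant $88, Stratus $83, Meridian $66.

Cobalt $112, Rook $108, Verdant $88, Stratus $83, Meridian $66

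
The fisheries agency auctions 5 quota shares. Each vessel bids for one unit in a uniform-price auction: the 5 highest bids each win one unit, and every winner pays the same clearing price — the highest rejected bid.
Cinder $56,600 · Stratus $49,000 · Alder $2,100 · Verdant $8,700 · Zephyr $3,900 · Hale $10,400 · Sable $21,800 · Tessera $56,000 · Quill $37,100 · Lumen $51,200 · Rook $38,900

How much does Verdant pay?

Verdant pays $0

Ordering the bids: 56,600 (Cinder), 56,000 (Tessera), 51,200 (Lumen), 49,000 (Stratus), 38,900 (Rook), 37,100 (Quill), 21,800 (Sable), …
Top 5: Cinder, Tessera, Lumen, Stratus, Rook.
Clearing price = highest rejected bid = $37,100.
Verdant does not win → pays $0.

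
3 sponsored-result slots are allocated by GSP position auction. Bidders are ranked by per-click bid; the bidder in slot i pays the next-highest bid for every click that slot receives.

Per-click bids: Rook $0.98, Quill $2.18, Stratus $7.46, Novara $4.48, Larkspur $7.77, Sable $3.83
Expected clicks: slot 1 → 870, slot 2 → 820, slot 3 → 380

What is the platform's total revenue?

Ranked by bid: $7.77 (Larkspur) > $7.46 (Stratus) > $4.48 (Novara) > $3.83 (Sable) > …
Slot 1: Larkspur pays $7.46 × 870 = $6490.20
Slot 2: Stratus pays $4.48 × 820 = $3673.60
Slot 3: Novara pays $3.83 × 380 = $1455.40
Total = $11619.20

Total revenue: $11619.20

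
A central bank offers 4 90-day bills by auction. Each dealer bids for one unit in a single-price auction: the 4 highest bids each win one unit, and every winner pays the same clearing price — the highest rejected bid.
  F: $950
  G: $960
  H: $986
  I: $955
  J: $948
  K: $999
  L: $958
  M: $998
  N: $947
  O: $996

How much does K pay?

K pays $960

Ordering the bids: 999 (K), 998 (M), 996 (O), 986 (H), 960 (G), 958 (L), …
Top 4: K, M, O, H.
Clearing price = highest rejected bid = $960.
K wins → pays $960.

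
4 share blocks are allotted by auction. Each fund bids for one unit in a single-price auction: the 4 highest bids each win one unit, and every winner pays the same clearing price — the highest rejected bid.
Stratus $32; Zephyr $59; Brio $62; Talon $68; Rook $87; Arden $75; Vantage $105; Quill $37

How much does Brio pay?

Ordering the bids: 105 (Vantage), 87 (Rook), 75 (Arden), 68 (Talon), 62 (Brio), 59 (Zephyr), …
Top 4: Vantage, Rook, Arden, Talon.
Highest unsuccessful bid: $62 → clearing price.
Brio does not win → pays $0.

Brio pays $0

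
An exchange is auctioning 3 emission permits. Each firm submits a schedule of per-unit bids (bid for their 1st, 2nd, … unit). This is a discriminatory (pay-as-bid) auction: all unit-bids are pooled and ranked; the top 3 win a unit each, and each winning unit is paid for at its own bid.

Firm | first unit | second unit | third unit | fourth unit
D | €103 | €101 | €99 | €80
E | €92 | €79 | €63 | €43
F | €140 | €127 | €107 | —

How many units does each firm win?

Pooled unit-bids ranked (top 3): 140 (F-1), 127 (F-2), 107 (F-3)
Next rejected bid: €103 (not a price — pay-as-bid).
Allocation: F 3.

F 3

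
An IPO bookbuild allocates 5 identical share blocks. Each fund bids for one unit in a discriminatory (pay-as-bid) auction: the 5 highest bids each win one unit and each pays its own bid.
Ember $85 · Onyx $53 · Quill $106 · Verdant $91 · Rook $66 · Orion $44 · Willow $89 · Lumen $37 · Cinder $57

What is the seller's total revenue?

Total revenue: $437

Ordering the bids: 106 (Quill), 91 (Verdant), 89 (Willow), 85 (Ember), 66 (Rook), 57 (Cinder), 53 (Onyx), …
Winners (5 units): Quill, Verdant, Willow, Ember, Rook.
Total revenue = 106 + 91 + 89 + 85 + 66 = $437.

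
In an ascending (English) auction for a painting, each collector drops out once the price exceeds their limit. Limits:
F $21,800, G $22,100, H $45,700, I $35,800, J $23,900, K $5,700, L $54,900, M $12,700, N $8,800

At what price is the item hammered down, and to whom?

Sorting limits: 54,900 (L) > 45,700 (H) > 35,800 (I) > 23,900 (J) > 22,100 (G) > 21,800 (F) > …
H is the last rival to drop out, at $45,700; L remains and wins at that price.

L wins at $45,700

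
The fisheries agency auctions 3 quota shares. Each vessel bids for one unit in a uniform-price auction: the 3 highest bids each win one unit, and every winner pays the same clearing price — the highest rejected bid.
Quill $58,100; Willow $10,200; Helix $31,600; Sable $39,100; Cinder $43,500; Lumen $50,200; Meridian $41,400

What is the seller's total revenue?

Ordering the bids: 58,100 (Quill), 50,200 (Lumen), 43,500 (Cinder), 41,400 (Meridian), 39,100 (Sable), …
Top 3: Quill, Lumen, Cinder.
Clearing price = highest rejected bid = $41,400.
Total revenue = 3 × $41,400 = $124,200.

Total revenue: $124,200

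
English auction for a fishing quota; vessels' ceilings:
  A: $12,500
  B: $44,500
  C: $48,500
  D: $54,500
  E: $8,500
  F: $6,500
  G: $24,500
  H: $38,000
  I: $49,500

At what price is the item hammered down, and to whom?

Sorting limits: 54,500 (D) > 49,500 (I) > 48,500 (C) > 44,500 (B) > 38,000 (H) > 24,500 (G) > …
Once the price passes $49,500, only D is left; the hammer falls at I's limit of $49,500.

D wins at $49,500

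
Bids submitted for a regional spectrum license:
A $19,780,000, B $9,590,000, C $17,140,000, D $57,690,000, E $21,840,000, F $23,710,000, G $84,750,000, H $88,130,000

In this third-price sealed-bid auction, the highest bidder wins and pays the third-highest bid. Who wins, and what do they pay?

H pays $57,690,000

Third-price sealed-bid auction: the highest bidder wins and pays the third-highest bid.
Bids in order: 88,130,000 (H) > 84,750,000 (G) > 57,690,000 (D) > 23,710,000 (F) > 21,840,000 (E) > 19,780,000 (A) > …
H wins; payment is bid #3 in the ranking = $57,690,000.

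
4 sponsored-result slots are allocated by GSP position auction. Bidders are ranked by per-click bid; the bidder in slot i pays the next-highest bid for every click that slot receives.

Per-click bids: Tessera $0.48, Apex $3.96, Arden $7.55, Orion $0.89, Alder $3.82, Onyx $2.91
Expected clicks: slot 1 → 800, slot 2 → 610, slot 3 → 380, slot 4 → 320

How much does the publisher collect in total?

Total revenue: $6888.80

Sorting advertisers: $7.55 (Arden) > $3.96 (Apex) > $3.82 (Alder) > $2.91 (Onyx) > $0.89 (Orion) > …
Slot 1: Arden pays $3.96 × 800 = $3168.00
Slot 2: Apex pays $3.82 × 610 = $2330.20
Slot 3: Alder pays $2.91 × 380 = $1105.80
Slot 4: Onyx pays $0.89 × 320 = $284.80
Total = $6888.80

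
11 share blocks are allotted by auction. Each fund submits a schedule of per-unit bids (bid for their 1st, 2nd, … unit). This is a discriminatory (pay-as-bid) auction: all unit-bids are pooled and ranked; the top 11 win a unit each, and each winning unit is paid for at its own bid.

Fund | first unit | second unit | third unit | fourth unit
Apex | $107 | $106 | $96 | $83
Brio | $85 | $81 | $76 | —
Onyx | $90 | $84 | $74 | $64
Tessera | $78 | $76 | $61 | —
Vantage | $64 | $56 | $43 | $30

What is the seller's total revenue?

Total revenue: $962

All unit-bids, highest first — top 11: 107 (Apex-1), 106 (Apex-2), 96 (Apex-3), 90 (Onyx-1), 85 (Brio-1), 84 (Onyx-2), 83 (Apex-4), 81 (Brio-2), 78 (Tessera-1), 76 (Brio-3), 76 (Tessera-2)
Next rejected bid: $74 (not a price — pay-as-bid).
Each winning unit pays its own bid.
Revenue = 107 + 106 + 96 + 90 + 85 + 84 + 83 + 81 + 78 + 76 + 76 = $962.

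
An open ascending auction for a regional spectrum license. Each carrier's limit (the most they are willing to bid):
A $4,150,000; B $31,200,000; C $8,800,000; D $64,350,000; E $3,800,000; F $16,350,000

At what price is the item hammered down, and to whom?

Rule: the price rises until one bidder remains; the winner pays the price at which the last rival dropped out.
Limits in order: 64,350,000 (D) > 31,200,000 (B) > 16,350,000 (F) > 8,800,000 (C) > 4,150,000 (A) > 3,800,000 (E)
Bidding ends when B exits at $31,200,000; D takes it.

D wins at $31,200,000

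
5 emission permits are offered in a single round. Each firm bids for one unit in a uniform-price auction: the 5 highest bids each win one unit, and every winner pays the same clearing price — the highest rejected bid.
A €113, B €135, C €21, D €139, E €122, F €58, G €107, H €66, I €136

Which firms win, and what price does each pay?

D, I, B, E, A; each pays €107

Ordering the bids: 139 (D), 136 (I), 135 (B), 122 (E), 113 (A), 107 (G), 66 (H), …
Top 5: D, I, B, E, A.
Clearing price = highest rejected bid = €107.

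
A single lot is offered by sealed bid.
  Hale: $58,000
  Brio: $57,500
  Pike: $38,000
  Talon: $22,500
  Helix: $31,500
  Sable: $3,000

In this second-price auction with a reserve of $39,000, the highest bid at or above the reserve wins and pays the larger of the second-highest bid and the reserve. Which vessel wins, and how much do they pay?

Hale pays $57,500

Bids ranked: 58,000 (Hale) > 57,500 (Brio) > 38,000 (Pike) > 31,500 (Helix) > 22,500 (Talon) > 3,000 (Sable)
Hale has the top bid at or above the reserve ($58,000).
Second-highest bid $57,500 exceeds the reserve $39,000 → payment $57,500.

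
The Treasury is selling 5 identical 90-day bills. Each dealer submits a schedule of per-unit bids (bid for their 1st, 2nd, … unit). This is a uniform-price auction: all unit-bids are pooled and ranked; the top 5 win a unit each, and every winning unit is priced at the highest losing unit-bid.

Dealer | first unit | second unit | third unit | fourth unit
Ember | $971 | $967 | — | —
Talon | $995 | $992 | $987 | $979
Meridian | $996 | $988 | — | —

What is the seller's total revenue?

Pooled unit-bids ranked (top 5): 996 (Meridian-1), 995 (Talon-1), 992 (Talon-2), 988 (Meridian-2), 987 (Talon-3)
Highest rejected unit-bid = $979.
Allocation: Meridian 2, Talon 3. Every unit priced at $979.
Revenue = 5 × 979 = $4,895.

Total revenue: $4,895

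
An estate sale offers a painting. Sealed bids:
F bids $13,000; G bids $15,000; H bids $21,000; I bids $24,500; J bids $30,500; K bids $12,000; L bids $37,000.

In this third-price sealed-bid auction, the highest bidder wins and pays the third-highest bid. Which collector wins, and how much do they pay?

L pays $24,500

Bids ranked: 37,000 (L) > 30,500 (J) > 24,500 (I) > 21,000 (H) > 15,000 (G) > 13,000 (F) > …
L wins; payment is bid #3 in the ranking = $24,500.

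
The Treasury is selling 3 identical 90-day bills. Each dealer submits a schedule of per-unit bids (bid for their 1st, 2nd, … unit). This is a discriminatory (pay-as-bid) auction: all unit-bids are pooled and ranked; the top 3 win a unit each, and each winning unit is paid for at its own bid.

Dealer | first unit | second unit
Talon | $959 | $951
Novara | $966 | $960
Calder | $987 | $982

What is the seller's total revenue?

Merging the schedules and taking the best 3: 987 (Calder-1), 982 (Calder-2), 966 (Novara-1)
Next rejected bid: $960 (not a price — pay-as-bid).
Each winning unit pays its own bid.
Revenue = 987 + 982 + 966 = $2,935.

Total revenue: $2,935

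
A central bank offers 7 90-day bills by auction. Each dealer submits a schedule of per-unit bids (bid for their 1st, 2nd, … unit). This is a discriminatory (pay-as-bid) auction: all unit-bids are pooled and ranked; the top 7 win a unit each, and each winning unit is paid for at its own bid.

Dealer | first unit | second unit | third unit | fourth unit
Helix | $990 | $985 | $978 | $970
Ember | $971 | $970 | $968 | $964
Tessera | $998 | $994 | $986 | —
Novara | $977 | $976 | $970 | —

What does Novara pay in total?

Pooled unit-bids ranked (top 7): 998 (Tessera-1), 994 (Tessera-2), 990 (Helix-1), 986 (Tessera-3), 985 (Helix-2), 978 (Helix-3), 977 (Novara-1)
Next rejected bid: $976 (not a price — pay-as-bid).
Novara's winning unit-bids: 977 = $977.

Novara pays $977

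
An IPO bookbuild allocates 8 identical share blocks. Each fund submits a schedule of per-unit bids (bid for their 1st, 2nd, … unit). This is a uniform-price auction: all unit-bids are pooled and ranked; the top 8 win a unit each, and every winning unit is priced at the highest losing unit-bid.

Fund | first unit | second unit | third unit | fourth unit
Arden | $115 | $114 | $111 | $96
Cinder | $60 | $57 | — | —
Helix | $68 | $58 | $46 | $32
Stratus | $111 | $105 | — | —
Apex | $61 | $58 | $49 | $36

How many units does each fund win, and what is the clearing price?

Merging the schedules and taking the best 8: 115 (Arden-1), 114 (Arden-2), 111 (Arden-3), 111 (Stratus-1), 105 (Stratus-2), 96 (Arden-4), 68 (Helix-1), 61 (Apex-1)
The (k+1)-th unit-bid is $60.
Allocation: Apex 1, Arden 4, Helix 1, Stratus 2.

Apex 1, Arden 4, Helix 1, Stratus 2; clearing price $60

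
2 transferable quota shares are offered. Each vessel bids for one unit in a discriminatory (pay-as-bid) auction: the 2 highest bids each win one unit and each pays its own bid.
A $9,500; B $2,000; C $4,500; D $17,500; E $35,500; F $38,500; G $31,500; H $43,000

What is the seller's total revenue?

Total revenue: $81,500

Ordering the bids: 43,000 (H), 38,500 (F), 35,500 (E), 31,500 (G), …
Top 2: H, F.
Total revenue = 43,000 + 38,500 = $81,500.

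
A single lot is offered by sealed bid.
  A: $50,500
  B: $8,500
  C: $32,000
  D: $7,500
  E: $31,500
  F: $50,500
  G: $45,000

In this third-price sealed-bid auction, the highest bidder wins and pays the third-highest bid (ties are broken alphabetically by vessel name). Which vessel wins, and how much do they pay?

Bids in order: 50,500 (A) > 50,500 (F) > 45,000 (G) > 32,000 (C) > 31,500 (E) > 8,500 (B) > …
Tie at $50,500 → A wins by tie-break.
A is highest; pays the third-highest bid, $45,000.

A pays $45,000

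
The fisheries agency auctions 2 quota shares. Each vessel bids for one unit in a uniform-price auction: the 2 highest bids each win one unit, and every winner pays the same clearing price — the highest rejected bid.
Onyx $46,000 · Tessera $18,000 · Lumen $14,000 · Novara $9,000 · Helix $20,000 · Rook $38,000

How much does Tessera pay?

Tessera pays $0

Ordering the bids: 46,000 (Onyx), 38,000 (Rook), 20,000 (Helix), 18,000 (Tessera), …
Top 2: Onyx, Rook.
Clearing price = highest rejected bid = $20,000.
Tessera does not win → pays $0.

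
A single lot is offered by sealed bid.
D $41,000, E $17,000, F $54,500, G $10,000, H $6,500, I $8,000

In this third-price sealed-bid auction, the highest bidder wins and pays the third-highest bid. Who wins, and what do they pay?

F pays $17,000

Rule: the highest bidder wins and pays the third-highest bid.
Sorting bids: 54,500 (F) > 41,000 (D) > 17,000 (E) > 10,000 (G) > 8,000 (I) > 6,500 (H)
F is highest; pays the third-highest bid, $17,000.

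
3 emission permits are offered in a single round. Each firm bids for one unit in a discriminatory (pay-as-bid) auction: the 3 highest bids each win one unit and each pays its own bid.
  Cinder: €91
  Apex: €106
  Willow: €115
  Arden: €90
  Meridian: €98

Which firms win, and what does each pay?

Ordering the bids: 115 (Willow), 106 (Apex), 98 (Meridian), 91 (Cinder), 90 (Arden)
Winners (3 units): Willow, Apex, Meridian.
Each winner pays its own bid: Willow €115, Apex €106, Meridian €98.

Willow €115, Apex €106, Meridian €98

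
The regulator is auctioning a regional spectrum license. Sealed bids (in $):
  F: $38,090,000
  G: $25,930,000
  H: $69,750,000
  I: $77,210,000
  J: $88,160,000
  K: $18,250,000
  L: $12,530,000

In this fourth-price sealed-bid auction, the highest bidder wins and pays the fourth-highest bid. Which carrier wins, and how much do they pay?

Bids in order: 88,160,000 (J) > 77,210,000 (I) > 69,750,000 (H) > 38,090,000 (F) > 25,930,000 (G) > 18,250,000 (K) > …
J wins; payment is bid #4 in the ranking = $38,090,000.

J pays $38,090,000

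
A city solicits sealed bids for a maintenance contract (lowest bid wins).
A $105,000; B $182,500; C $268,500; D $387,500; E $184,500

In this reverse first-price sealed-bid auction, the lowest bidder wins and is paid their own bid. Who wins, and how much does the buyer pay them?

Rule: the lowest bidder wins and is paid their own bid.
Bids ranked: 105,000 (A) < 182,500 (B) < 184,500 (E) < 268,500 (C) < 387,500 (D)
A is lowest → is paid own bid, $105,000.

A is paid $105,000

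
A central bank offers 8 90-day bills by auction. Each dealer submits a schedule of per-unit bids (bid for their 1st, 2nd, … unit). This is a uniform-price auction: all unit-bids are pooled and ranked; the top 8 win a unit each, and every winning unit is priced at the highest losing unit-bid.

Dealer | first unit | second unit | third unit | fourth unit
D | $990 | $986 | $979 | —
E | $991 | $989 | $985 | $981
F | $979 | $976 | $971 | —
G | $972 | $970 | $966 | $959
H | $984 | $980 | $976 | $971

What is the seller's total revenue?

Merging the schedules and taking the best 8: 991 (E-1), 990 (D-1), 989 (E-2), 986 (D-2), 985 (E-3), 984 (H-1), 981 (E-4), 980 (H-2)
Highest rejected unit-bid = $979.
Allocation: D 2, E 4, H 2. Every unit priced at $979.
Revenue = 8 × 979 = $7,832.

Total revenue: $7,832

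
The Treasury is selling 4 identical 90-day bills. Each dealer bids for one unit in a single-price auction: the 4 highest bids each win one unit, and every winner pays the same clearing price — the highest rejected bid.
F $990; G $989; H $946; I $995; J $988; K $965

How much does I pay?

Sorting: 995 (I), 990 (F), 989 (G), 988 (J), 965 (K), 946 (H)
Winners (4 units): I, F, G, J.
First losing bid is K's $965, which sets the uniform price.
I wins → pays $965.

I pays $965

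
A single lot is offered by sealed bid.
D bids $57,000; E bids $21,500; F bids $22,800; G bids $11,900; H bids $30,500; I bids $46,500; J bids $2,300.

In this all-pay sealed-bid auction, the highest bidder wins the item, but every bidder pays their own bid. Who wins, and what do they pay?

D pays $57,000

Rule: the highest bidder wins the item, but every bidder pays their own bid.
Bids in order: 57,000 (D) > 46,500 (I) > 30,500 (H) > 22,800 (F) > 21,500 (E) > 11,900 (G) > …
D is highest and takes the item; every bidder forfeits their bid.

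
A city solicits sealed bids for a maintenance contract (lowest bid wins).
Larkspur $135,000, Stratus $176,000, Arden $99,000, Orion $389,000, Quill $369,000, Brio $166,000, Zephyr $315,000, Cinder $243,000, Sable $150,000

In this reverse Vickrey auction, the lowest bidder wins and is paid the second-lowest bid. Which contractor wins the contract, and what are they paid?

Bids in order: 99,000 (Arden) < 135,000 (Larkspur) < 150,000 (Sable) < 166,000 (Brio) < 176,000 (Stratus) < 243,000 (Cinder) < …
Arden is lowest; is paid the second-lowest bid, $135,000.

Arden is paid $135,000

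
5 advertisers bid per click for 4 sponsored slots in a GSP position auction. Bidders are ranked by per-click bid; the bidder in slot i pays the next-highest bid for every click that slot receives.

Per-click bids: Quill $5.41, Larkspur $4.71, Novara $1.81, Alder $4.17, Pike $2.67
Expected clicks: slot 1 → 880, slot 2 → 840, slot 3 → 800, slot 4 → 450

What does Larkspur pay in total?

Larkspur pays $3502.80

Sorting advertisers: $5.41 (Quill) > $4.71 (Larkspur) > $4.17 (Alder) > $2.67 (Pike) > $1.81 (Novara)
Larkspur holds slot 2 → pays next bid $4.17 × 840 clicks = $3502.80.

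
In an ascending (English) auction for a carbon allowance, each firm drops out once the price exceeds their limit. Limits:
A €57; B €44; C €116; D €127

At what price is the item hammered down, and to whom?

Limits in order: 127 (D) > 116 (C) > 57 (A) > 44 (B)
Once the price passes €116, only D is left; the hammer falls at C's limit of €116.

D wins at €116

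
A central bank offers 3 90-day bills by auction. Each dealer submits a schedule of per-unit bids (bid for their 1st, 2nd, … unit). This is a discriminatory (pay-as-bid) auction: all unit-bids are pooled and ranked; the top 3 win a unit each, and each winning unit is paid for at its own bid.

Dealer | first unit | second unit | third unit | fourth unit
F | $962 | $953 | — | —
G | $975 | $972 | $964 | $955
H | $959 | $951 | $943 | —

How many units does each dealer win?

G 3

Merging the schedules and taking the best 3: 975 (G-1), 972 (G-2), 964 (G-3)
Next rejected bid: $962 (not a price — pay-as-bid).
Allocation: G 3.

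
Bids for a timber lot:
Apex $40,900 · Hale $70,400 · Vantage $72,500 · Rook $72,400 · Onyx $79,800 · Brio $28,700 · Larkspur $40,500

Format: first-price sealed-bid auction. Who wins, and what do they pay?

Sorting bids: 79,800 (Onyx) > 72,500 (Vantage) > 72,400 (Rook) > 70,400 (Hale) > 40,900 (Apex) > 40,500 (Larkspur) > …
First-price: Onyx pays what they bid, $79,800.

Onyx pays $79,800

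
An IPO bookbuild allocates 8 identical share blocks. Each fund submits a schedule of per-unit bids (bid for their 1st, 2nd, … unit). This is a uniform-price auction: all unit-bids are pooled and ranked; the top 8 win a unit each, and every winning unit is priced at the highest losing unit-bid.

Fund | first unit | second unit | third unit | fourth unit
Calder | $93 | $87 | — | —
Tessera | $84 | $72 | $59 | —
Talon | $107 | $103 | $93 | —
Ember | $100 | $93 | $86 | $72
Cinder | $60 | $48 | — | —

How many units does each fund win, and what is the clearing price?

Pooled unit-bids ranked (top 8): 107 (Talon-1), 103 (Talon-2), 100 (Ember-1), 93 (Calder-1), 93 (Talon-3), 93 (Ember-2), 87 (Calder-2), 86 (Ember-3)
The (k+1)-th unit-bid is $84.
Allocation: Calder 2, Ember 3, Talon 3.

Calder 2, Ember 3, Talon 3; clearing price $84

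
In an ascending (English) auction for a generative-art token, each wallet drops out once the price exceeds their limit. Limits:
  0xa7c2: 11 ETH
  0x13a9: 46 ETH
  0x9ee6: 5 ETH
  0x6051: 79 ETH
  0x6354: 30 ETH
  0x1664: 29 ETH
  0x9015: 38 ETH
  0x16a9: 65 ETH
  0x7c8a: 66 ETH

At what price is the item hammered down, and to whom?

Limits ranked: 79 (0x6051) > 66 (0x7c8a) > 65 (0x16a9) > 46 (0x13a9) > 38 (0x9015) > 30 (0x6354) > …
Once the price passes 66 ETH, only 0x6051 is left; the hammer falls at 0x7c8a's limit of 66 ETH.

0x6051 wins at 66 ETH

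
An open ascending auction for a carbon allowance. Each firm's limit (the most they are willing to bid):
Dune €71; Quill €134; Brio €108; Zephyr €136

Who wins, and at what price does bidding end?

Zephyr wins at €134

Limits ranked: 136 (Zephyr) > 134 (Quill) > 108 (Brio) > 71 (Dune)
Quill is the last rival to drop out, at €134; Zephyr remains and wins at that price.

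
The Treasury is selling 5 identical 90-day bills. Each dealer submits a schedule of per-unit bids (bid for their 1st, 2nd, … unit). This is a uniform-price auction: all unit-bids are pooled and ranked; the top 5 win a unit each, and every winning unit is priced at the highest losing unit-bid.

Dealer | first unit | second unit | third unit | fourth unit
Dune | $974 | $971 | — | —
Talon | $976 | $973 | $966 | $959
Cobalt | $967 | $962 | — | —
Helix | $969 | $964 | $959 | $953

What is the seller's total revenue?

All unit-bids, highest first — top 5: 976 (Talon-1), 974 (Dune-1), 973 (Talon-2), 971 (Dune-2), 969 (Helix-1)
Highest rejected unit-bid = $967.
Allocation: Dune 2, Helix 1, Talon 2. Every unit priced at $967.
Revenue = 5 × 967 = $4,835.

Total revenue: $4,835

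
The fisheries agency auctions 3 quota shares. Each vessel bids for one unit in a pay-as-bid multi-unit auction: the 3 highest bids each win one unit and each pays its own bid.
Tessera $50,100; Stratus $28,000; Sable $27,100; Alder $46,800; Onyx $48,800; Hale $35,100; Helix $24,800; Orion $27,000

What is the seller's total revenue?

Ordering the bids: 50,100 (Tessera), 48,800 (Onyx), 46,800 (Alder), 35,100 (Hale), 28,000 (Stratus), …
The 3 highest are Tessera, Onyx, Alder.
Total revenue = 50,100 + 48,800 + 46,800 = $145,700.

Total revenue: $145,700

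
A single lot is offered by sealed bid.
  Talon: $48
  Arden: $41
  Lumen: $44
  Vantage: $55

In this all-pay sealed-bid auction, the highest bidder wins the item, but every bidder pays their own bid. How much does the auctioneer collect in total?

Total revenue: $188

Bids ranked: 55 (Vantage) > 48 (Talon) > 44 (Lumen) > 41 (Arden)
Vantage wins with the top bid; all bids are sunk regardless.
Every bidder forfeits their bid regardless of winning.
Revenue = 48 + 41 + 44 + 55 = $188.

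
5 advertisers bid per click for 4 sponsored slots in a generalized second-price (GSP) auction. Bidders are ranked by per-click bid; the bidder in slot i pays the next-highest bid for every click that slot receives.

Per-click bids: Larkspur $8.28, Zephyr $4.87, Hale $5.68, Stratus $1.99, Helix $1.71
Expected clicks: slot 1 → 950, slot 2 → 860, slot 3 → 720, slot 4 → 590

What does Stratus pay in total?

Stratus pays $1008.90

Sorting advertisers: $8.28 (Larkspur) > $5.68 (Hale) > $4.87 (Zephyr) > $1.99 (Stratus) > $1.71 (Helix)
Stratus holds slot 4 → pays next bid $1.71 × 590 clicks = $1008.90.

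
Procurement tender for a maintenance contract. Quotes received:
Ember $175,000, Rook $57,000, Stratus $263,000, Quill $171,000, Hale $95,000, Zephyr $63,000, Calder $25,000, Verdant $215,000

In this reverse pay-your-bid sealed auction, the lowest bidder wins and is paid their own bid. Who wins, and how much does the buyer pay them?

Bids ranked: 25,000 (Calder) < 57,000 (Rook) < 63,000 (Zephyr) < 95,000 (Hale) < 171,000 (Quill) < 175,000 (Ember) < …
Calder has the lowest bid and is paid exactly that: $25,000.

Calder is paid $25,000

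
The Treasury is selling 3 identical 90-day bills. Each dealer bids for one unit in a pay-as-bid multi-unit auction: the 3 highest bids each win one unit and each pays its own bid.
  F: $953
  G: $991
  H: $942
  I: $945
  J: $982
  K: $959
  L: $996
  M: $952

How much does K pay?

K pays $0

Ordering the bids: 996 (L), 991 (G), 982 (J), 959 (K), 953 (F), …
Top 3: L, G, J.
K does not win → $0.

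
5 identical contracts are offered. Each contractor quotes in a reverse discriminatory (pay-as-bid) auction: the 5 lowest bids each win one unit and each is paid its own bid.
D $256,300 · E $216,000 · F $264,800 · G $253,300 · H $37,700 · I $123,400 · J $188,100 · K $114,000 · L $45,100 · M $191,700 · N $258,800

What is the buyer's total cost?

Bids ranked low→high: 37,700 (H), 45,100 (L), 114,000 (K), 123,400 (I), 188,100 (J), 191,700 (M), 216,000 (E), …
The 5 lowest are H, L, K, I, J.
Total cost = 37,700 + 45,100 + 114,000 + 123,400 + 188,100 = $508,300.

Total cost: $508,300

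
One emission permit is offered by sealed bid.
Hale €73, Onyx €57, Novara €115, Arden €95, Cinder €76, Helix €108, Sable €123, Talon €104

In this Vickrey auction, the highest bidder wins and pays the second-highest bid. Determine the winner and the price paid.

Sable pays €115

Bids in order: 123 (Sable) > 115 (Novara) > 108 (Helix) > 104 (Talon) > 95 (Arden) > 76 (Cinder) > …
Sable is highest; pays the second-highest bid, €115.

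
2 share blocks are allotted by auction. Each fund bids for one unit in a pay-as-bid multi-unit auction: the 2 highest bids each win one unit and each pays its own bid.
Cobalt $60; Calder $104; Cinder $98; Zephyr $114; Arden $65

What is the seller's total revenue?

Total revenue: $218

Bids ranked high→low: 114 (Zephyr), 104 (Calder), 98 (Cinder), 65 (Arden), …
Winners (2 units): Zephyr, Calder.
Total revenue = 114 + 104 = $218.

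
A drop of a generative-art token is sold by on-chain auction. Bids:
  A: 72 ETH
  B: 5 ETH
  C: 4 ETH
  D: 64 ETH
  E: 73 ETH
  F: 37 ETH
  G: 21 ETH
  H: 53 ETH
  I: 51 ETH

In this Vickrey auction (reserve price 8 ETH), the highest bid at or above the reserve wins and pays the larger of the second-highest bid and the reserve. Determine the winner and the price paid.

Bids in order: 73 (E) > 72 (A) > 64 (D) > 53 (H) > 51 (I) > 37 (F) > …
E has the top bid at or above the reserve (73 ETH).
Second-highest bid 72 ETH exceeds the reserve 8 ETH → payment 72 ETH.

E pays 72 ETH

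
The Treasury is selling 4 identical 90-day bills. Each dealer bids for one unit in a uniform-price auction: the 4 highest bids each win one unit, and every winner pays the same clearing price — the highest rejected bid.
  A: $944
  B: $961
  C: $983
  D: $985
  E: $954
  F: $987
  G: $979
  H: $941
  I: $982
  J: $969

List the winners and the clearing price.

Ordering the bids: 987 (F), 985 (D), 983 (C), 982 (I), 979 (G), 969 (J), …
Top 4: F, D, C, I.
First losing bid is G's $979, which sets the uniform price.

F, D, C, I; each pays $979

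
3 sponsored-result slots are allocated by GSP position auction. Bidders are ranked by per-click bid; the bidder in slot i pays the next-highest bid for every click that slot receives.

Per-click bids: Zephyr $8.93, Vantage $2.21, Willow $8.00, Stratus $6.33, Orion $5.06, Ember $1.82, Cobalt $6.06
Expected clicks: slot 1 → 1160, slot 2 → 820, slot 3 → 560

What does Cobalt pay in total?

Cobalt pays $0.00

Ranked by bid: $8.93 (Zephyr) > $8.00 (Willow) > $6.33 (Stratus) > $6.06 (Cobalt) > …
Cobalt ranks below slot 3 → no slot, pays nothing.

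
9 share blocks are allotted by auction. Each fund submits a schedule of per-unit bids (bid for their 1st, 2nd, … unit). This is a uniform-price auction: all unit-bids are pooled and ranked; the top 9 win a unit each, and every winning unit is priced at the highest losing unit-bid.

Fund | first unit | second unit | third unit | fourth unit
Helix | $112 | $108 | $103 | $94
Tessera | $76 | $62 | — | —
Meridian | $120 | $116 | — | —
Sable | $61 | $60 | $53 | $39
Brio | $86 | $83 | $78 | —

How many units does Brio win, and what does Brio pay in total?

Pooled unit-bids ranked (top 9): 120 (Meridian-1), 116 (Meridian-2), 112 (Helix-1), 108 (Helix-2), 103 (Helix-3), 94 (Helix-4), 86 (Brio-1), 83 (Brio-2), 78 (Brio-3)
First bid not allocated: $76.
Brio wins 3 unit(s) at $76 each.

Brio: 3 units, pays $228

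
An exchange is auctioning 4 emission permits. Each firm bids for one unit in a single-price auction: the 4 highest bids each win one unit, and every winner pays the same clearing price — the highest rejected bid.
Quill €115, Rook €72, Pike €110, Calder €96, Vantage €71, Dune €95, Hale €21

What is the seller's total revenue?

Total revenue: €288

Bids ranked high→low: 115 (Quill), 110 (Pike), 96 (Calder), 95 (Dune), 72 (Rook), 71 (Vantage), …
The 4 highest are Quill, Pike, Calder, Dune.
Clearing price = highest rejected bid = €72.
Total revenue = 4 × €72 = €288.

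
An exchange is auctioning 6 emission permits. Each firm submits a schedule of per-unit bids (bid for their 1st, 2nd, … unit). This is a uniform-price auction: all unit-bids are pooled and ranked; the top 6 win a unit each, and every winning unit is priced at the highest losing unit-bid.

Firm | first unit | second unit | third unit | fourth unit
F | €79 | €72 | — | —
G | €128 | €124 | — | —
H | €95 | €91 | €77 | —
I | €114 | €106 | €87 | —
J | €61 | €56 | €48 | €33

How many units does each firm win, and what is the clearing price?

Merging the schedules and taking the best 6: 128 (G-1), 124 (G-2), 114 (I-1), 106 (I-2), 95 (H-1), 91 (H-2)
Highest rejected unit-bid = €87.
Allocation: G 2, H 2, I 2.

G 2, H 2, I 2; clearing price €87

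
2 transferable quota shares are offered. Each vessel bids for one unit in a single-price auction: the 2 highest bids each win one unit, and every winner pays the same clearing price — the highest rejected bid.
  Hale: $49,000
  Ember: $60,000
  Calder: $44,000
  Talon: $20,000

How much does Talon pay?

Bids ranked high→low: 60,000 (Ember), 49,000 (Hale), 44,000 (Calder), 20,000 (Talon)
Top 2: Ember, Hale.
Clearing price = highest rejected bid = $44,000.
Talon does not win → pays $0.

Talon pays $0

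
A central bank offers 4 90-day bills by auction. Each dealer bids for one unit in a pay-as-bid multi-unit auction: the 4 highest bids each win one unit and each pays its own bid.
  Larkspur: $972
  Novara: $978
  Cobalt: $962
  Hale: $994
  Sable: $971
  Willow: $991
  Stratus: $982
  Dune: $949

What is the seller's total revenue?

Bids ranked high→low: 994 (Hale), 991 (Willow), 982 (Stratus), 978 (Novara), 972 (Larkspur), 971 (Sable), …
The 4 highest are Hale, Willow, Stratus, Novara.
Total revenue = 994 + 991 + 982 + 978 = $3,945.

Total revenue: $3,945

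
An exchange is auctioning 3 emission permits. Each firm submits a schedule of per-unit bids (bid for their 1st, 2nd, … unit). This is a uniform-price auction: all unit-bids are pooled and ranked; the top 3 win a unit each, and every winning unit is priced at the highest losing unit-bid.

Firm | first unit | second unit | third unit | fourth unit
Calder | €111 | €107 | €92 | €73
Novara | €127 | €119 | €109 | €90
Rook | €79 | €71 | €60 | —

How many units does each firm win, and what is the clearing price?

All unit-bids, highest first — top 3: 127 (Novara-1), 119 (Novara-2), 111 (Calder-1)
First bid not allocated: €109.
Allocation: Calder 1, Novara 2.

Calder 1, Novara 2; clearing price €109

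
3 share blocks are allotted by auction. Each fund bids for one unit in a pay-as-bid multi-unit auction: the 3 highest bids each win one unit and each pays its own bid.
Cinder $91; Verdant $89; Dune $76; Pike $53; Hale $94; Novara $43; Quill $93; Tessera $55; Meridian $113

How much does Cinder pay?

Ordering the bids: 113 (Meridian), 94 (Hale), 93 (Quill), 91 (Cinder), 89 (Verdant), …
The 3 highest are Meridian, Hale, Quill.
Cinder does not win → $0.

Cinder pays $0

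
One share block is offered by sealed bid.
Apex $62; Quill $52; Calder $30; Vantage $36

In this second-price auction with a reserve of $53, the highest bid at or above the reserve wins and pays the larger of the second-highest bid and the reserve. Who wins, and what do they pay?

Bids in order: 62 (Apex) > 52 (Quill) > 36 (Vantage) > 30 (Calder)
Highest eligible bid: Apex at $62.
Second-highest bid $52 is below the reserve $53, so the reserve binds → payment $53.

Apex pays $53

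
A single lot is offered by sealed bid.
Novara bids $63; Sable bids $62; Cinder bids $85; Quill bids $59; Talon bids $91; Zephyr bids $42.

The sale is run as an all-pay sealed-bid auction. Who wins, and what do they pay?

Talon pays $91

Rule: the highest bidder wins the item, but every bidder pays their own bid.
Bids in order: 91 (Talon) > 85 (Cinder) > 63 (Novara) > 62 (Sable) > 59 (Quill) > 42 (Zephyr)
Talon is highest and takes the item; every bidder forfeits their bid.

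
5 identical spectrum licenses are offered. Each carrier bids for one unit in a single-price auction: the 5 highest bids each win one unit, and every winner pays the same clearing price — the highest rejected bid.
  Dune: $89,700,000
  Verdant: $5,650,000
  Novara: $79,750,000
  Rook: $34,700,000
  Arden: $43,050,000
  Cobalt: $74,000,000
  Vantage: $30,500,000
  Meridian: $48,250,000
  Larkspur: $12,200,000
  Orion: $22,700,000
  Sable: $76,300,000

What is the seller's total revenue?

Bids ranked high→low: 89,700,000 (Dune), 79,750,000 (Novara), 76,300,000 (Sable), 74,000,000 (Cobalt), 48,250,000 (Meridian), 43,050,000 (Arden), 34,700,000 (Rook), …
Winners (5 units): Dune, Novara, Sable, Cobalt, Meridian.
First losing bid is Arden's $43,050,000, which sets the uniform price.
Total revenue = 5 × $43,050,000 = $215,250,000.

Total revenue: $215,250,000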